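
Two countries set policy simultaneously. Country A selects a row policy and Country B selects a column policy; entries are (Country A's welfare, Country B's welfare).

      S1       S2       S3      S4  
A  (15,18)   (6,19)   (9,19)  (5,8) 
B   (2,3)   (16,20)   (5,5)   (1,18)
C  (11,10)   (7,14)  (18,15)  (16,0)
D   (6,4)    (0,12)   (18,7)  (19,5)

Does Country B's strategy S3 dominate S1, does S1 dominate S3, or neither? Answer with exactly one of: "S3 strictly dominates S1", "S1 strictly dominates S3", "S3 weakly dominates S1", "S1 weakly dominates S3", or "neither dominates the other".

Compare S3 to S1 across each opponent action: A: 19>18, B: 5>3, C: 15>10, D: 7>4.
S3 gives a strictly higher payoff against each opponent action, so S3 strictly dominates S1.

S3 strictly dominates S1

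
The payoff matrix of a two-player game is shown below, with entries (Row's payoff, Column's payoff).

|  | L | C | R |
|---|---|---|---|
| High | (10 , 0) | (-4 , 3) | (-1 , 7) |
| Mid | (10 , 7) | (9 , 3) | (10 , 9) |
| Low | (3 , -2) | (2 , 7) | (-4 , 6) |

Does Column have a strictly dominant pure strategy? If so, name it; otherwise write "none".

L fails to dominate C at High (0<3).
C fails to dominate L at Mid (3<7).
R fails to dominate C at Low (6<7).
No single strategy dominates all the others.

none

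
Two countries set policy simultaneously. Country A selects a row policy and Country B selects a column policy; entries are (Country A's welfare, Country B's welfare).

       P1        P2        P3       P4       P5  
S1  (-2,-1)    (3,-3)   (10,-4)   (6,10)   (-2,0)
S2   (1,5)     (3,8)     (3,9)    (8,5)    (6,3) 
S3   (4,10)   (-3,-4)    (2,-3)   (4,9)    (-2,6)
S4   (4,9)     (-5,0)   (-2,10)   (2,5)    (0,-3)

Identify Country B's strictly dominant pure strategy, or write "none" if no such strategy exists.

P1 fails to dominate P2 at S2 (5<8).
P2 fails to dominate P1 at S1 (-3<-1).
P3 fails to dominate P1 at S1 (-4<-1).
P4 fails to dominate P1 at S2 (5=5).
P5 fails to dominate P1 at S2 (3<5).
No single strategy dominates all the others.

none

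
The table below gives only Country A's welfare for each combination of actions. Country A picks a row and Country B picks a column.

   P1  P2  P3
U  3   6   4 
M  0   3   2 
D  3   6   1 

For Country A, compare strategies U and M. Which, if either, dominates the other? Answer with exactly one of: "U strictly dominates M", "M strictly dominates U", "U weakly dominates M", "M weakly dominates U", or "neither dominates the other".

U strictly dominates M

Compare U to M across each choice by Country B: P1: 3>0, P2: 6>3, P3: 4>2.
Every comparison favours U, so U strictly dominates M.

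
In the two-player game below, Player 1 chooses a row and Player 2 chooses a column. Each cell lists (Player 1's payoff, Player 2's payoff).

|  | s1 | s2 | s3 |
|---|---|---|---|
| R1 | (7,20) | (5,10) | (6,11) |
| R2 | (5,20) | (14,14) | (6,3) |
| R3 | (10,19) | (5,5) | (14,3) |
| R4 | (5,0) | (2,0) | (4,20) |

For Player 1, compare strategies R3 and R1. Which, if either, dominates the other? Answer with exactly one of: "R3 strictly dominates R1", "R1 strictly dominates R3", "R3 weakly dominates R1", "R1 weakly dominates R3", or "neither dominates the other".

R3's payoffs vs R1's, by Player 2's action — s1: 10>7, s2: 5=5, s3: 14>6.
R3 is at least as good everywhere and strictly better somewhere (tied only at s2), so R3 weakly but not strictly dominates R1.

R3 weakly dominates R1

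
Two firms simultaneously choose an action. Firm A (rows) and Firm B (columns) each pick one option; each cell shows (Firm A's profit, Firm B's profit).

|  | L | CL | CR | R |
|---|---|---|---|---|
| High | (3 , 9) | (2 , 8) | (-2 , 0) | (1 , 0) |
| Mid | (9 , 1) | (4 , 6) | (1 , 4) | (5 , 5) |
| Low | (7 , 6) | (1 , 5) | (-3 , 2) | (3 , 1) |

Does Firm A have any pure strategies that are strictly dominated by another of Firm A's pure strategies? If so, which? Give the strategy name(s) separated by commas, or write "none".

High, Low

High is strictly dominated by Mid (L: 9>3, CL: 4>2, CR: 1>-2, R: 5>1).
Mid is not dominated — it holds its own against High at L (9>3); Low at L (9>7).
Low is strictly dominated by Mid (L: 9>7, CL: 4>1, CR: 1>-3, R: 5>3).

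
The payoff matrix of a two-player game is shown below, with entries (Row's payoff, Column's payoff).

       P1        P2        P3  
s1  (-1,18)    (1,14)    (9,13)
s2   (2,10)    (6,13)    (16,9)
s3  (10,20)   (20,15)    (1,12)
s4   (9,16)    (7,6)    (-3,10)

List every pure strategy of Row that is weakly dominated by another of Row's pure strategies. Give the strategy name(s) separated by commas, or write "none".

s2 weakly dominates s1 — P1: 2>-1, P2: 6>1, P3: 16>9.
Nothing dominates s2: s1 at P1 (2>-1); s3 at P3 (16>1); s4 at P3 (16>-3).
Nothing dominates s3: s1 at P1 (10>-1); s2 at P1 (10>2); s4 at P1 (10>9).
s4: dominated, since s3 does at least as well everywhere (P1: 10>9, P2: 20>7, P3: 1>-3).

s1, s4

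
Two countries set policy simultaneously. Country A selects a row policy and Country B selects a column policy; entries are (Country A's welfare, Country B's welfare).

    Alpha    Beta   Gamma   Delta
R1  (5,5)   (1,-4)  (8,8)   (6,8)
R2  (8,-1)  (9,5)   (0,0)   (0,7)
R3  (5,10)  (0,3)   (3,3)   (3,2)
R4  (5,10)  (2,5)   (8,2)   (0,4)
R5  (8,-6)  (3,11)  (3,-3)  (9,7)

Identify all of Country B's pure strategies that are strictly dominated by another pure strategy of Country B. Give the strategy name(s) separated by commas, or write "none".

none

Alpha: no other strategy beats it everywhere (Beta at R1 (5>-4); Gamma at R3 (10>3); Delta at R3 (10>2)).
Beta is not dominated — it holds its own against Alpha at R2 (5>-1); Gamma at R2 (5>0); Delta at R3 (3>2).
Gamma is not dominated — it holds its own against Alpha at R1 (8>5); Beta at R1 (8>-4); Delta at R1 (8=8).
Delta: no other strategy beats it everywhere (Alpha at R1 (8>5); Beta at R1 (8>-4); Gamma at R1 (8=8)).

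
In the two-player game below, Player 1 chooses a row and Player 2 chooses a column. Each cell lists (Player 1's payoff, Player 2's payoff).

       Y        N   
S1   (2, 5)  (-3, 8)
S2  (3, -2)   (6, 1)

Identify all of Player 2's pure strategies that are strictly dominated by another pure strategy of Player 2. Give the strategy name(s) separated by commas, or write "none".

Y: dominated, since N does at least as well everywhere (S1: 8>5, S2: 1>-2).
N: no other strategy beats it everywhere (Y at S1 (8>5)).

Y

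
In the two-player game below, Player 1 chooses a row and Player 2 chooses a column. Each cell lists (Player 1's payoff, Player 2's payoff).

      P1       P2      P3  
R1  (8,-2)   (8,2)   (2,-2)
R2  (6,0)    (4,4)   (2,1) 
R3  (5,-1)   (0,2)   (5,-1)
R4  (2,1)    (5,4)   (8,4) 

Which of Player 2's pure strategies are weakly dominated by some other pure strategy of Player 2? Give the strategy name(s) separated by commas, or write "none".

P1, P3

P2 weakly dominates P1 — R1: 2>-2, R2: 4>0, R3: 2>-1, R4: 4>1.
P2 is not dominated — it holds its own against P1 at R1 (2>-2); P3 at R1 (2>-2).
P3: dominated, since P2 does at least as well everywhere (R1: 2>-2, R2: 4>1, R3: 2>-1, R4: 4=4).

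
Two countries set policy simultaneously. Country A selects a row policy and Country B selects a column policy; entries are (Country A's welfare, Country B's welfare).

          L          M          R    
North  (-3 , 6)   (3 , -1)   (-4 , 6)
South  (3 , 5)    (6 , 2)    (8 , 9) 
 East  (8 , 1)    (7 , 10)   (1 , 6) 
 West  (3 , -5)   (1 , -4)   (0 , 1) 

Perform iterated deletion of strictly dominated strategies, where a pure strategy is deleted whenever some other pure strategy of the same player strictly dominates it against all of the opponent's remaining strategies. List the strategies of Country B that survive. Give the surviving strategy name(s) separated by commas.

M, R

Row North is eliminated: South beats it against every remaining column (L: 3>-3, M: 6>3, R: 8>-4).
For Country A, East strictly dominates West on the remaining columns (L: 8>3, M: 7>1, R: 1>0); eliminate West.
Column L is eliminated: R beats it against every remaining row (South: 9>5, East: 6>1).
Among the remaining strategies, none is strictly dominated by another pure strategy of the same player, so the elimination stops.
Surviving strategies — Country A: {South, East}; Country B: {M, R}.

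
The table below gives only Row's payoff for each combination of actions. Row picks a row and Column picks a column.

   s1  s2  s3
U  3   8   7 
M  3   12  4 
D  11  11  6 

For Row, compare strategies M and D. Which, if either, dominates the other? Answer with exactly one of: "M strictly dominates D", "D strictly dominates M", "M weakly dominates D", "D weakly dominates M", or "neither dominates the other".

neither dominates the other

M's payoffs vs D's, by Column's action — s1: 3<11, s2: 12>11, s3: 4<6.
M does better at s2 but worse at s1, s3; neither strategy dominates the other.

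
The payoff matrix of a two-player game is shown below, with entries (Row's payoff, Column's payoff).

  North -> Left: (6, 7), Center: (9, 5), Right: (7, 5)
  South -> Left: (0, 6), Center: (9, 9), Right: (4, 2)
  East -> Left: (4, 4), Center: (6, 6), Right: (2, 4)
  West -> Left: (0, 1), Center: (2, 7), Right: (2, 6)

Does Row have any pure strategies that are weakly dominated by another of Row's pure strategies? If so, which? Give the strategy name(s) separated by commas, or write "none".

South, East, West

North is not dominated — it holds its own against South at Left (6>0); East at Left (6>4); West at Left (6>0).
South is weakly dominated by North (Left: 6>0, Center: 9=9, Right: 7>4).
North weakly dominates East — Left: 6>4, Center: 9>6, Right: 7>2.
West: dominated, since North does at least as well everywhere (Left: 6>0, Center: 9>2, Right: 7>2).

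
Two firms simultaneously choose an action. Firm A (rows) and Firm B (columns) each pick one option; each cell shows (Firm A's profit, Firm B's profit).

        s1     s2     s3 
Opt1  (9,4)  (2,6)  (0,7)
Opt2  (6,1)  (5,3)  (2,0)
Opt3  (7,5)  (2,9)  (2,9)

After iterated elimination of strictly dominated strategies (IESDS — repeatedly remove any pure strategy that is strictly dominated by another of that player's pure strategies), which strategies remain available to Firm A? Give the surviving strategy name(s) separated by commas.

Opt2, Opt3

Firm B's strategy s1 is strictly dominated by s2 (Opt1: 6>4, Opt2: 3>1, Opt3: 9>5) and is removed.
For Firm A, Opt2 strictly dominates Opt1 on the remaining columns (s2: 5>2, s3: 2>0); eliminate Opt1.
Among the remaining strategies, none is strictly dominated by another pure strategy of the same player, so the elimination stops.
Surviving strategies — Firm A: {Opt2, Opt3}; Firm B: {s2, s3}.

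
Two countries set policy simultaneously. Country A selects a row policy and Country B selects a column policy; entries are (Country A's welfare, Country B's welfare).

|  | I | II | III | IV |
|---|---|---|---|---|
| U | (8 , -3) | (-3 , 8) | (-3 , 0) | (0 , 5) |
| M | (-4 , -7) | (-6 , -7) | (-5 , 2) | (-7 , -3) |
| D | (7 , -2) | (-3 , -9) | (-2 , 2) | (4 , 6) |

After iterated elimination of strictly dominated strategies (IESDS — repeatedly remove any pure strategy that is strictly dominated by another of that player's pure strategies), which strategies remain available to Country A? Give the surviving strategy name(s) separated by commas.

U, D

Row M is eliminated: U beats it against every remaining column (I: 8>-4, II: -3>-6, III: -3>-5, IV: 0>-7).
For Country B, III strictly dominates I on the remaining rows (U: 0>-3, D: 2>-2); eliminate I.
Column III is eliminated: IV beats it against every remaining row (U: 5>0, D: 6>2).
Among the remaining strategies, none is strictly dominated by another pure strategy of the same player, so the elimination stops.
Surviving strategies — Country A: {U, D}; Country B: {II, IV}.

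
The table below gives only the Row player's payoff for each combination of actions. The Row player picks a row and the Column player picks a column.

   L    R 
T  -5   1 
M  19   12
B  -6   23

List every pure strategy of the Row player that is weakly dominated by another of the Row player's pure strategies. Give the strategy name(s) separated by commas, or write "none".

T

T: dominated, since M does at least as well everywhere (L: 19>-5, R: 12>1).
Nothing dominates M: T at L (19>-5); B at L (19>-6).
B: no other strategy beats it everywhere (T at R (23>1); M at R (23>12)).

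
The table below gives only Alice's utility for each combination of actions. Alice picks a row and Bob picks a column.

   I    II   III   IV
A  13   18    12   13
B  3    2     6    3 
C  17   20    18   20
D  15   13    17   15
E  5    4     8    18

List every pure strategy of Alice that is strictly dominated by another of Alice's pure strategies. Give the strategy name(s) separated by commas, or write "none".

A: dominated, since C does at least as well everywhere (I: 17>13, II: 20>18, III: 18>12, IV: 20>13).
B: dominated, since A does at least as well everywhere (I: 13>3, II: 18>2, III: 12>6, IV: 13>3).
C is not dominated — it holds its own against A at I (17>13); B at I (17>3); D at I (17>15); E at I (17>5).
C strictly dominates D — I: 17>15, II: 20>13, III: 18>17, IV: 20>15.
C strictly dominates E — I: 17>5, II: 20>4, III: 18>8, IV: 20>18.

A, B, D, E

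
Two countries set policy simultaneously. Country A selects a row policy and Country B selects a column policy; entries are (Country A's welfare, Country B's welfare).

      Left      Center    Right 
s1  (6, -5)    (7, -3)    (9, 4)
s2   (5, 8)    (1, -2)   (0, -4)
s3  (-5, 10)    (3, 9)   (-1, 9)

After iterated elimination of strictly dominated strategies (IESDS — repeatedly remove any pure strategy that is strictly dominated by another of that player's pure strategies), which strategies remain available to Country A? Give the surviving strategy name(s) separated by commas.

For Country A, s1 strictly dominates s2 on the remaining columns (Left: 6>5, Center: 7>1, Right: 9>0); eliminate s2.
Row s3 is eliminated: s1 beats it against every remaining column (Left: 6>-5, Center: 7>3, Right: 9>-1).
Column Left is eliminated: Center beats it against every remaining row (s1: -3>-5).
Column Center is eliminated: Right beats it against every remaining row (s1: 4>-3).
Among the remaining strategies, none is strictly dominated by another pure strategy of the same player, so the elimination stops.
Surviving strategies — Country A: {s1}; Country B: {Right}.

s1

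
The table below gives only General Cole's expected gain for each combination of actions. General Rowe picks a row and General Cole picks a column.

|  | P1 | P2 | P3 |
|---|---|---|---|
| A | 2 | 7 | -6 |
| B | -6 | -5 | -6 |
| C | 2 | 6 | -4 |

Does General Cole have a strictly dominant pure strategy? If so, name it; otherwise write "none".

P2 vs P1: A: 7>2, B: -5>-6, C: 6>2.
P2 vs P3: A: 7>-6, B: -5>-6, C: 6>-4.
P2 strictly beats every other strategy against every opponent action, so it is strictly dominant.

P2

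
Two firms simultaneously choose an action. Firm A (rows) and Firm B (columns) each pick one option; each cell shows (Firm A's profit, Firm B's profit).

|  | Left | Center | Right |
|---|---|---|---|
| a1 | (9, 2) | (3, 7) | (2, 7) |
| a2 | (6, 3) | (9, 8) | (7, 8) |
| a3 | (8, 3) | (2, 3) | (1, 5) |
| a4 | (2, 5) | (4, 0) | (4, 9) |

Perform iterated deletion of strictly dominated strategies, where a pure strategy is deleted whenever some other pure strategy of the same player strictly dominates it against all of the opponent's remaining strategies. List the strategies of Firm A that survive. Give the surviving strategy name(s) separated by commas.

Firm A's strategy a3 is strictly dominated by a1 (Left: 9>8, Center: 3>2, Right: 2>1) and is removed.
For Firm A, a2 strictly dominates a4 on the remaining columns (Left: 6>2, Center: 9>4, Right: 7>4); eliminate a4.
Firm B's strategy Left is strictly dominated by Center (a1: 7>2, a2: 8>3) and is removed.
For Firm A, a2 strictly dominates a1 on the remaining columns (Center: 9>3, Right: 7>2); eliminate a1.
Among the remaining strategies, none is strictly dominated by another pure strategy of the same player, so the elimination stops.
Surviving strategies — Firm A: {a2}; Firm B: {Center, Right}.

a2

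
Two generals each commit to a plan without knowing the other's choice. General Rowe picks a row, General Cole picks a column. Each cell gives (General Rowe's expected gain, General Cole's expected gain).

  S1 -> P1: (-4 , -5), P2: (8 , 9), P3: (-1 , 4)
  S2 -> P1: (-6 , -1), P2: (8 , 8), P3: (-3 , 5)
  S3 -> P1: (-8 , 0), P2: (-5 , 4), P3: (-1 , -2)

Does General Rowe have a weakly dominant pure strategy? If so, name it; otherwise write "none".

S1 vs S2: P1: -4>-6, P2: 8=8, P3: -1>-3.
S1 vs S3: P1: -4>-8, P2: 8>-5, P3: -1=-1.
S1 is at least as good as every other strategy against every opponent action, so it is weakly dominant.

S1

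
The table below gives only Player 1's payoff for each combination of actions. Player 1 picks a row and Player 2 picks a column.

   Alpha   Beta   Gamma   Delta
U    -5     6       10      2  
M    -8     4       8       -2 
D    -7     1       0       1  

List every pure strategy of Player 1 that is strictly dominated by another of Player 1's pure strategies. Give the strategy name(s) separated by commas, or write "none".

U: no other strategy beats it everywhere (M at Alpha (-5>-8); D at Alpha (-5>-7)).
M is strictly dominated by U (Alpha: -5>-8, Beta: 6>4, Gamma: 10>8, Delta: 2>-2).
D is strictly dominated by U (Alpha: -5>-7, Beta: 6>1, Gamma: 10>0, Delta: 2>1).

M, D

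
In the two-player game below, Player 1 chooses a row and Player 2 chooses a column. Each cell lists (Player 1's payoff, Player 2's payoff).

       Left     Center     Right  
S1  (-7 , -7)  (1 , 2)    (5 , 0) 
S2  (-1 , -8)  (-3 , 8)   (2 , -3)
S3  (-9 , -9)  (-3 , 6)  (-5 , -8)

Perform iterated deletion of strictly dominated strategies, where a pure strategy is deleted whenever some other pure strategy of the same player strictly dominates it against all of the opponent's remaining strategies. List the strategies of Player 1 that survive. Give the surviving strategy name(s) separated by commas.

S1

Row S3 is eliminated: S1 beats it against every remaining column (Left: -7>-9, Center: 1>-3, Right: 5>-5).
For Player 2, Center strictly dominates Left on the remaining rows (S1: 2>-7, S2: 8>-8); eliminate Left.
For Player 1, S1 strictly dominates S2 on the remaining columns (Center: 1>-3, Right: 5>2); eliminate S2.
Player 2's strategy Right is strictly dominated by Center (S1: 2>0) and is removed.
Among the remaining strategies, none is strictly dominated by another pure strategy of the same player, so the elimination stops.
Surviving strategies — Player 1: {S1}; Player 2: {Center}.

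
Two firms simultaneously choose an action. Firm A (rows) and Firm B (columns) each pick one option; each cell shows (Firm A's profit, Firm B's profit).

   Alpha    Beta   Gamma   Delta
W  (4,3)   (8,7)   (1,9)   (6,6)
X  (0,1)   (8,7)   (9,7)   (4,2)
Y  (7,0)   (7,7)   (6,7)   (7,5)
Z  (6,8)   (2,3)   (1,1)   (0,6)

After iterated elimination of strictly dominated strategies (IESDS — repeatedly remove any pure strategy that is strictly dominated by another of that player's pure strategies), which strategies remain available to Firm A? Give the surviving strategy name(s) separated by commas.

Firm A's strategy Z is strictly dominated by Y (Alpha: 7>6, Beta: 7>2, Gamma: 6>1, Delta: 7>0) and is removed.
Firm B's strategy Alpha is strictly dominated by Beta (W: 7>3, X: 7>1, Y: 7>0) and is removed.
For Firm B, Beta strictly dominates Delta on the remaining rows (W: 7>6, X: 7>2, Y: 7>5); eliminate Delta.
For Firm A, X strictly dominates Y on the remaining columns (Beta: 8>7, Gamma: 9>6); eliminate Y.
Among the remaining strategies, none is strictly dominated by another pure strategy of the same player, so the elimination stops.
Surviving strategies — Firm A: {W, X}; Firm B: {Beta, Gamma}.

W, X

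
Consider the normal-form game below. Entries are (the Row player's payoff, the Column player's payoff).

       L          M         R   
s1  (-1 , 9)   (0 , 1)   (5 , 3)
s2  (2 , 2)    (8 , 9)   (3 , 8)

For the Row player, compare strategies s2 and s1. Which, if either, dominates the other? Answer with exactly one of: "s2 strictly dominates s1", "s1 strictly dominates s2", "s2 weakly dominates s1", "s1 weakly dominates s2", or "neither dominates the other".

Compare s2 to s1 across each choice by the Column player: L: 2>-1, M: 8>0, R: 3<5.
s2 does better at L, M but worse at R; neither strategy dominates the other.

neither dominates the other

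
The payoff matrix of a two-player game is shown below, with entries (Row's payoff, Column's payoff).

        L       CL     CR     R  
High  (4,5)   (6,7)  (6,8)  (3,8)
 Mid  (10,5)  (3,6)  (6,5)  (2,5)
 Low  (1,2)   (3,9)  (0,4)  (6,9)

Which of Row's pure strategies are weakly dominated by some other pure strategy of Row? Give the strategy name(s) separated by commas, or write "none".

none

Nothing dominates High: Mid at CL (6>3); Low at L (4>1).
Mid is not dominated — it holds its own against High at L (10>4); Low at L (10>1).
Low: no other strategy beats it everywhere (High at R (6>3); Mid at R (6>2)).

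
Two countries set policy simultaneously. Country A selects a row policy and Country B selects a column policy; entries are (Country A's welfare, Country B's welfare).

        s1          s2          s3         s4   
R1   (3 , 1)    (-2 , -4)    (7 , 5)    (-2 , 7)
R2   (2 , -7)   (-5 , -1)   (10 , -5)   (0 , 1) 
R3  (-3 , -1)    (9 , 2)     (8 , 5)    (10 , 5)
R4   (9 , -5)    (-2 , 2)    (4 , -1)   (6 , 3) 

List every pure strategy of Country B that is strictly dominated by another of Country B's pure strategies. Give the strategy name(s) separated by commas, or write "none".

s3 strictly dominates s1 — R1: 5>1, R2: -5>-7, R3: 5>-1, R4: -1>-5.
s4 strictly dominates s2 — R1: 7>-4, R2: 1>-1, R3: 5>2, R4: 3>2.
Nothing dominates s3: s1 at R1 (5>1); s2 at R1 (5>-4); s4 at R3 (5=5).
s4: no other strategy beats it everywhere (s1 at R1 (7>1); s2 at R1 (7>-4); s3 at R1 (7>5)).

s1, s2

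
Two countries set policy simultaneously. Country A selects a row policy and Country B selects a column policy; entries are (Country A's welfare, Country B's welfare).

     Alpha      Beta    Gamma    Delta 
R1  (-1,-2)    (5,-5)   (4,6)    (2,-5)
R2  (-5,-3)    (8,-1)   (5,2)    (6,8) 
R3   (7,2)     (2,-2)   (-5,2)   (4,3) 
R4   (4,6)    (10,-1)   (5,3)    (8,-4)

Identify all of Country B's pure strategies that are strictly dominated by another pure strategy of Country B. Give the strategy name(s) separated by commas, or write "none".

Beta

Alpha: no other strategy beats it everywhere (Beta at R1 (-2>-5); Gamma at R3 (2=2); Delta at R1 (-2>-5)).
Beta: dominated, since Gamma does at least as well everywhere (R1: 6>-5, R2: 2>-1, R3: 2>-2, R4: 3>-1).
Gamma is not dominated — it holds its own against Alpha at R1 (6>-2); Beta at R1 (6>-5); Delta at R1 (6>-5).
Delta: no other strategy beats it everywhere (Alpha at R2 (8>-3); Beta at R1 (-5=-5); Gamma at R2 (8>2)).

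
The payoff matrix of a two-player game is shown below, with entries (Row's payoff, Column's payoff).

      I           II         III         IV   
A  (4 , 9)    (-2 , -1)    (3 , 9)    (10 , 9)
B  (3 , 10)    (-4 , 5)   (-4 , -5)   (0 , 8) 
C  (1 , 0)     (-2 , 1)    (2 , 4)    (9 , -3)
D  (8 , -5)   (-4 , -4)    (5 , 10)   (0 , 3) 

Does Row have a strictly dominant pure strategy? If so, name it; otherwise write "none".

none

A fails to dominate C at II (-2=-2).
B fails to dominate A at I (3<4).
C fails to dominate A at I (1<4).
D fails to dominate A at II (-4<-2).
No single strategy dominates all the others.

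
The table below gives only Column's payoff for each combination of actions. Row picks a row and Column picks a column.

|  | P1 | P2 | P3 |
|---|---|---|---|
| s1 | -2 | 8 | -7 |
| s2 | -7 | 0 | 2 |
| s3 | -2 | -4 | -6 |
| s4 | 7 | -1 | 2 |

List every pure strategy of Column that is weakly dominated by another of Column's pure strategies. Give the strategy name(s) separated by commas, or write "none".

none

P1 is not dominated — it holds its own against P2 at s3 (-2>-4); P3 at s1 (-2>-7).
Nothing dominates P2: P1 at s1 (8>-2); P3 at s1 (8>-7).
P3: no other strategy beats it everywhere (P1 at s2 (2>-7); P2 at s2 (2>0)).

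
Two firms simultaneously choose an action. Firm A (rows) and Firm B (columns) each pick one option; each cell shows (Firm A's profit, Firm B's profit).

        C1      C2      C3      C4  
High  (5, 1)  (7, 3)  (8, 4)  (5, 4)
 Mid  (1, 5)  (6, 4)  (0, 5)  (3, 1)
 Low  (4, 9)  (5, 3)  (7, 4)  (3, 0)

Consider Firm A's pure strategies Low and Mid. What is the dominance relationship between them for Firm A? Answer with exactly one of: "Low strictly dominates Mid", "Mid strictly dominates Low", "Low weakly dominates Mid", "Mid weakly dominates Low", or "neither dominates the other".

Compare Low to Mid across each opponent action: C1: 4>1, C2: 5<6, C3: 7>0, C4: 3=3.
Low does better at C1, C3 but worse at C2; neither strategy dominates the other.

neither dominates the other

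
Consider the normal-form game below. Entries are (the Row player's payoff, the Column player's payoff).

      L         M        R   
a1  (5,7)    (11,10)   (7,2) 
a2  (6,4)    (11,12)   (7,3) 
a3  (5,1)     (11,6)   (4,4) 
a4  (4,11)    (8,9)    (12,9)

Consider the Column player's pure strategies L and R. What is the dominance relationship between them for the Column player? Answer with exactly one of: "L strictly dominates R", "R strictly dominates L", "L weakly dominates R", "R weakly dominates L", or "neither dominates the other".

neither dominates the other

L's payoffs vs R's, by the Row player's action — a1: 7>2, a2: 4>3, a3: 1<4, a4: 11>9.
L does better at a1, a2, a4 but worse at a3; neither strategy dominates the other.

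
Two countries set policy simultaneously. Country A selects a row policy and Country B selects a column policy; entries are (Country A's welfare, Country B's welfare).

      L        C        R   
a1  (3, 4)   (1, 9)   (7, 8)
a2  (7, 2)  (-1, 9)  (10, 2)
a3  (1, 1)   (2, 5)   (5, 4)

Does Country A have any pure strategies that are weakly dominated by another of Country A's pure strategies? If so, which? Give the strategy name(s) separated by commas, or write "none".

a1: no other strategy beats it everywhere (a2 at C (1>-1); a3 at L (3>1)).
a2: no other strategy beats it everywhere (a1 at L (7>3); a3 at L (7>1)).
a3 is not dominated — it holds its own against a1 at C (2>1); a2 at C (2>-1).

none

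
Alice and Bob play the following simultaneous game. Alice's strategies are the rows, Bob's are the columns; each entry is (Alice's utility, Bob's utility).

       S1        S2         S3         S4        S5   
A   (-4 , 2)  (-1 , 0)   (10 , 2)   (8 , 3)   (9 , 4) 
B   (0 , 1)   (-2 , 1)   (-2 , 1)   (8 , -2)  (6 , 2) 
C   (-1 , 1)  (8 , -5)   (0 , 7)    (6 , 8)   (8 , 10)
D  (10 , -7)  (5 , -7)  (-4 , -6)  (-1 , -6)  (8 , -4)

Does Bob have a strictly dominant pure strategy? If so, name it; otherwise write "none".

S5 vs S1: A: 4>2, B: 2>1, C: 10>1, D: -4>-7.
S5 vs S2: A: 4>0, B: 2>1, C: 10>-5, D: -4>-7.
S5 vs S3: A: 4>2, B: 2>1, C: 10>7, D: -4>-6.
S5 vs S4: A: 4>3, B: 2>-2, C: 10>8, D: -4>-6.
S5 strictly beats every other strategy against every opponent action, so it is strictly dominant.

S5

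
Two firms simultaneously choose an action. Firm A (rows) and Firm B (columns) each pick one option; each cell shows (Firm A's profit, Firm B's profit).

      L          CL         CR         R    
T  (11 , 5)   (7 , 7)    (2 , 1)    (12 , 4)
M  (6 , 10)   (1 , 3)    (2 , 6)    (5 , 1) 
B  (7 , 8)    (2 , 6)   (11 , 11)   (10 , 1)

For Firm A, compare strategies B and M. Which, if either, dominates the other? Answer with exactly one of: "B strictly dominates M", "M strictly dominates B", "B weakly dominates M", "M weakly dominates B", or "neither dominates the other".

B strictly dominates M

Compare B to M across each opponent action: L: 7>6, CL: 2>1, CR: 11>2, R: 10>5.
Every comparison favours B, so B strictly dominates M.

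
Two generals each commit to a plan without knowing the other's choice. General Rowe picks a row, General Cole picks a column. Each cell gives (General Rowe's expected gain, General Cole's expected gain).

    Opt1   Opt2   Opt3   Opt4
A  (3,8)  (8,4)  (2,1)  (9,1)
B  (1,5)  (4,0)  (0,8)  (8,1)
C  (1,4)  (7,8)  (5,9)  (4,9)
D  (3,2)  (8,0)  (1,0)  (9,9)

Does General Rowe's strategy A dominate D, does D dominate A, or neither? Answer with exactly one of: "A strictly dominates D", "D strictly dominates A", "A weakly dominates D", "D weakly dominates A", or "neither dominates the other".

Compare A to D across each choice by General Cole: Opt1: 3=3, Opt2: 8=8, Opt3: 2>1, Opt4: 9=9.
A is at least as good everywhere and strictly better somewhere (tied only at Opt1, Opt2, Opt4), so A weakly but not strictly dominates D.

A weakly dominates D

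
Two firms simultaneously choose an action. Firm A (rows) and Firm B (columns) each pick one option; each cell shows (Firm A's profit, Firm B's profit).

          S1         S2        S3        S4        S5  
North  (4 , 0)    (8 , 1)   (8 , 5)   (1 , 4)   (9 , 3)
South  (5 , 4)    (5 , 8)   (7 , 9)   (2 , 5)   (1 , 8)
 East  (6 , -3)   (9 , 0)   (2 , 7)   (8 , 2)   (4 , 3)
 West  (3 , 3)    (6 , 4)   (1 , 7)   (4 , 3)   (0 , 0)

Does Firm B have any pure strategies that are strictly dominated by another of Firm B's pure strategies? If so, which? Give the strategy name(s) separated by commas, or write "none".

S2 strictly dominates S1 — North: 1>0, South: 8>4, East: 0>-3, West: 4>3.
S2 is strictly dominated by S3 (North: 5>1, South: 9>8, East: 7>0, West: 7>4).
Nothing dominates S3: S1 at North (5>0); S2 at North (5>1); S4 at North (5>4); S5 at North (5>3).
S4 is strictly dominated by S3 (North: 5>4, South: 9>5, East: 7>2, West: 7>3).
S5: dominated, since S3 does at least as well everywhere (North: 5>3, South: 9>8, East: 7>3, West: 7>0).

S1, S2, S4, S5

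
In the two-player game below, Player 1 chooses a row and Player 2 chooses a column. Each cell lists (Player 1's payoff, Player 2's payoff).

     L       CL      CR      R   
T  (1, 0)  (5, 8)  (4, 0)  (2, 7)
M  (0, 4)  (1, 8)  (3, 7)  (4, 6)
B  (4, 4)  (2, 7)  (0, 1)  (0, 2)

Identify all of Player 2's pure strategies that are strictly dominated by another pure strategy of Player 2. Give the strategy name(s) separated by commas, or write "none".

L, CR, R

L is strictly dominated by CL (T: 8>0, M: 8>4, B: 7>4).
CL: no other strategy beats it everywhere (L at T (8>0); CR at T (8>0); R at T (8>7)).
CR: dominated, since CL does at least as well everywhere (T: 8>0, M: 8>7, B: 7>1).
R: dominated, since CL does at least as well everywhere (T: 8>7, M: 8>6, B: 7>2).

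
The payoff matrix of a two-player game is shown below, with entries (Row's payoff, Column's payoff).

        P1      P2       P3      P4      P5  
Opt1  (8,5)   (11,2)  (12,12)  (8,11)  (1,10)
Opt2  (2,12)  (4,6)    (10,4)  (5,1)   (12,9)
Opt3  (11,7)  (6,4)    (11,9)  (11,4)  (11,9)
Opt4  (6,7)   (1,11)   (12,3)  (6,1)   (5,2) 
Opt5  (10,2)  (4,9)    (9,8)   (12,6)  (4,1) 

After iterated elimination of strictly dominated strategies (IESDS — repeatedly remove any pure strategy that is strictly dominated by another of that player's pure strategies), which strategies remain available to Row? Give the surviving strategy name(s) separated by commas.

Opt1, Opt2, Opt3, Opt4

Column P4 is eliminated: P3 beats it against every remaining row (Opt1: 12>11, Opt2: 4>1, Opt3: 9>4, Opt4: 3>1, Opt5: 8>6).
Row's strategy Opt5 is strictly dominated by Opt3 (P1: 11>10, P2: 6>4, P3: 11>9, P5: 11>4) and is removed.
Among the remaining strategies, none is strictly dominated by another pure strategy of the same player, so the elimination stops.
Surviving strategies — Row: {Opt1, Opt2, Opt3, Opt4}; Column: {P1, P2, P3, P5}.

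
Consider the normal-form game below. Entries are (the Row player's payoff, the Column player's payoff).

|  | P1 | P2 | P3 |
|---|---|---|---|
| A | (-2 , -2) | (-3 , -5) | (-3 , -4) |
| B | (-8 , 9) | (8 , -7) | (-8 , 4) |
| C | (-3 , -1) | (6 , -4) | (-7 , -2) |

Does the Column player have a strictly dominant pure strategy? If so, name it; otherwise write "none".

P1

P1 vs P2: A: -2>-5, B: 9>-7, C: -1>-4.
P1 vs P3: A: -2>-4, B: 9>4, C: -1>-2.
P1 strictly beats every other strategy against every opponent action, so it is strictly dominant.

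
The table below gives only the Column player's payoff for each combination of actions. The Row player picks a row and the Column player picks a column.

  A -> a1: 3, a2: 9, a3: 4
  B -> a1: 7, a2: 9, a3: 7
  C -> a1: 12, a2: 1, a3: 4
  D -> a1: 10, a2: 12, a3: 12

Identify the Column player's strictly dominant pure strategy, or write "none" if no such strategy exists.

none

a1 fails to dominate a2 at A (3<9).
a2 fails to dominate a1 at C (1<12).
a3 fails to dominate a1 at B (7=7).
No single strategy dominates all the others.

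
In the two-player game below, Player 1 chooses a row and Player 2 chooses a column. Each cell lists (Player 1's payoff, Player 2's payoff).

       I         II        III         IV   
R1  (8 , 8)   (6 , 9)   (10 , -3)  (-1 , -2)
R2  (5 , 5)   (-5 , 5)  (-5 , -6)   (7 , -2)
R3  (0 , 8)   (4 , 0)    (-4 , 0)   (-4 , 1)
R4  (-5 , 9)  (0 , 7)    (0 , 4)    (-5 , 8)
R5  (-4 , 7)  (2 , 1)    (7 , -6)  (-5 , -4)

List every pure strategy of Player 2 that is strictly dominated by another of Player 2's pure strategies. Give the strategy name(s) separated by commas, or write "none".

III, IV

I: no other strategy beats it everywhere (II at R2 (5=5); III at R1 (8>-3); IV at R1 (8>-2)).
II is not dominated — it holds its own against I at R1 (9>8); III at R1 (9>-3); IV at R1 (9>-2).
III is strictly dominated by I (R1: 8>-3, R2: 5>-6, R3: 8>0, R4: 9>4, R5: 7>-6).
I strictly dominates IV — R1: 8>-2, R2: 5>-2, R3: 8>1, R4: 9>8, R5: 7>-4.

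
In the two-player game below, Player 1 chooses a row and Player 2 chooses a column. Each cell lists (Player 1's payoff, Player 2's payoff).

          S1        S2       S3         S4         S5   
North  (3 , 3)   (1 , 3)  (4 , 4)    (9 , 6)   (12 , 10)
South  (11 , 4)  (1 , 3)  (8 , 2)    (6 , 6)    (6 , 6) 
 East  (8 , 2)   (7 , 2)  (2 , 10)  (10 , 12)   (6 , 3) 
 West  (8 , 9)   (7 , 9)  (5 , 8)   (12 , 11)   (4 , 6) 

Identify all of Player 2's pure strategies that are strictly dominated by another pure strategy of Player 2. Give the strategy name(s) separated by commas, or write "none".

S1, S2, S3

S1 is strictly dominated by S4 (North: 6>3, South: 6>4, East: 12>2, West: 11>9).
S4 strictly dominates S2 — North: 6>3, South: 6>3, East: 12>2, West: 11>9.
S4 strictly dominates S3 — North: 6>4, South: 6>2, East: 12>10, West: 11>8.
Nothing dominates S4: S1 at North (6>3); S2 at North (6>3); S3 at North (6>4); S5 at South (6=6).
S5 is not dominated — it holds its own against S1 at North (10>3); S2 at North (10>3); S3 at North (10>4); S4 at North (10>6).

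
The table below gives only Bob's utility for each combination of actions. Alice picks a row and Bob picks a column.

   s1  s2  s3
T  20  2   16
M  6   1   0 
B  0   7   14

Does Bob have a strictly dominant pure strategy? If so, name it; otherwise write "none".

s1 fails to dominate s2 at B (0<7).
s2 fails to dominate s1 at T (2<20).
s3 fails to dominate s1 at T (16<20).
No single strategy dominates all the others.

none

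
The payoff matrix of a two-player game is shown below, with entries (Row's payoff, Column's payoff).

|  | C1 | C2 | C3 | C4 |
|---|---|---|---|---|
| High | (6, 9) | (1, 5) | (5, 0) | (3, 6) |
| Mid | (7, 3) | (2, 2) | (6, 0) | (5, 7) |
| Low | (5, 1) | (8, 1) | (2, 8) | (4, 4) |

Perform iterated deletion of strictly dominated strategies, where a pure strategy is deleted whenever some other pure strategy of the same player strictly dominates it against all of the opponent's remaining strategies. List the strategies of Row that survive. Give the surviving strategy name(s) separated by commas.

For Row, Mid strictly dominates High on the remaining columns (C1: 7>6, C2: 2>1, C3: 6>5, C4: 5>3); eliminate High.
Column's strategy C1 is strictly dominated by C4 (Mid: 7>3, Low: 4>1) and is removed.
Column C2 is eliminated: C4 beats it against every remaining row (Mid: 7>2, Low: 4>1).
Row's strategy Low is strictly dominated by Mid (C3: 6>2, C4: 5>4) and is removed.
For Column, C4 strictly dominates C3 on the remaining rows (Mid: 7>0); eliminate C3.
Among the remaining strategies, none is strictly dominated by another pure strategy of the same player, so the elimination stops.
Surviving strategies — Row: {Mid}; Column: {C4}.

Mid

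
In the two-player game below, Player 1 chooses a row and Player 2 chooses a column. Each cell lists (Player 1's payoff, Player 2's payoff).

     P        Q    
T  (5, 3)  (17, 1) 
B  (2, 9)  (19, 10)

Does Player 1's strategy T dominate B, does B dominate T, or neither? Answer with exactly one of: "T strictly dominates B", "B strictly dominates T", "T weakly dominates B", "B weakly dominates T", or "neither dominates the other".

neither dominates the other

T's payoffs vs B's, by Player 2's action — P: 5>2, Q: 17<19.
T does better at P but worse at Q; neither strategy dominates the other.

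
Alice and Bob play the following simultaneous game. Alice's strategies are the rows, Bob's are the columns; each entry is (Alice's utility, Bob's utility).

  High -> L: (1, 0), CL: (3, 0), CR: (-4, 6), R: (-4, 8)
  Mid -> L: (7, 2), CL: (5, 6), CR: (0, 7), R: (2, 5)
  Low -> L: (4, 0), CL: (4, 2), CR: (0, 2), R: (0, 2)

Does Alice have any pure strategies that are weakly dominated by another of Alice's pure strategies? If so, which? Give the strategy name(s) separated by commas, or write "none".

High is weakly dominated by Mid (L: 7>1, CL: 5>3, CR: 0>-4, R: 2>-4).
Mid: no other strategy beats it everywhere (High at L (7>1); Low at L (7>4)).
Mid weakly dominates Low — L: 7>4, CL: 5>4, CR: 0=0, R: 2>0.

High, Low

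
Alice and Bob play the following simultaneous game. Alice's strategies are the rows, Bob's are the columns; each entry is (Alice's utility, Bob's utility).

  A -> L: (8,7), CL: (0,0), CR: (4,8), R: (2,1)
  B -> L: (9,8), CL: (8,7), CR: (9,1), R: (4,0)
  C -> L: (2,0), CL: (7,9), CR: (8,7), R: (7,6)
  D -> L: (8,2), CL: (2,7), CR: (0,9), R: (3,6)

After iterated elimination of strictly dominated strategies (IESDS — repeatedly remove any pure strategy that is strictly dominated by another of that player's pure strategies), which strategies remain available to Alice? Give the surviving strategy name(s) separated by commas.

For Alice, B strictly dominates A on the remaining columns (L: 9>8, CL: 8>0, CR: 9>4, R: 4>2); eliminate A.
Row D is eliminated: B beats it against every remaining column (L: 9>8, CL: 8>2, CR: 9>0, R: 4>3).
For Bob, CL strictly dominates CR on the remaining rows (B: 7>1, C: 9>7); eliminate CR.
Bob's strategy R is strictly dominated by CL (B: 7>0, C: 9>6) and is removed.
Row C is eliminated: B beats it against every remaining column (L: 9>2, CL: 8>7).
Column CL is eliminated: L beats it against every remaining row (B: 8>7).
Among the remaining strategies, none is strictly dominated by another pure strategy of the same player, so the elimination stops.
Surviving strategies — Alice: {B}; Bob: {L}.

B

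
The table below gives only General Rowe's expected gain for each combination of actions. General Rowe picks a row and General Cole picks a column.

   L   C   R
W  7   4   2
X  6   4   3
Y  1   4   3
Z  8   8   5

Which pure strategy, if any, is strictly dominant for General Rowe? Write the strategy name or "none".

Z

Z vs W: L: 8>7, C: 8>4, R: 5>2.
Z vs X: L: 8>6, C: 8>4, R: 5>3.
Z vs Y: L: 8>1, C: 8>4, R: 5>3.
Z strictly beats every other strategy against every opponent action, so it is strictly dominant.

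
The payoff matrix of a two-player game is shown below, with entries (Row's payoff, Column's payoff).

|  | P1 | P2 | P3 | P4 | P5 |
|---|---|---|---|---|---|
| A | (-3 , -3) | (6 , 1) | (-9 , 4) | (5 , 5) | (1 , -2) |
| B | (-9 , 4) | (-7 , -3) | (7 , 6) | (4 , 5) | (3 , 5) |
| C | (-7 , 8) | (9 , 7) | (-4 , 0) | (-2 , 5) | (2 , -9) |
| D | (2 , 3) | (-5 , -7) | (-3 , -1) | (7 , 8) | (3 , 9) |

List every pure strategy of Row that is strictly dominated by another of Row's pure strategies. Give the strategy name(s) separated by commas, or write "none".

none

Nothing dominates A: B at P1 (-3>-9); C at P1 (-3>-7); D at P2 (6>-5).
B is not dominated — it holds its own against A at P3 (7>-9); C at P3 (7>-4); D at P3 (7>-3).
Nothing dominates C: A at P2 (9>6); B at P1 (-7>-9); D at P2 (9>-5).
Nothing dominates D: A at P1 (2>-3); B at P1 (2>-9); C at P1 (2>-7).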